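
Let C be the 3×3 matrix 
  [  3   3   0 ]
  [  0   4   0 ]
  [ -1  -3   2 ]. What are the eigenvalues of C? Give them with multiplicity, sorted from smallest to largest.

2, 3, 4

Characteristic polynomial: p(s) = s^3 - 9s^2 + 26s - 24 = (s - 4)(s - 3)(s - 2).
Roots (with multiplicity): 2, 3, 4.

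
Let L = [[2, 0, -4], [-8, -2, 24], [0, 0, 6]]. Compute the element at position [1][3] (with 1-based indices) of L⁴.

-1280

Characteristic polynomial: t^3 - 6t^2 - 4t + 24 = (t - 6)(t - 2)(t + 2), so the eigenvalues are -2, 2, 6.
t=-2: eigenvector (0, 1, 0).
t=2: eigenvector (1, -2, 0).
t=6: eigenvector (-1, 4, 1).
P = [[0, 1, -1], [1, -2, 4], [0, 0, 1]], D = diag(-2, 2, 6), P⁻¹ = [[2, 1, -2], [1, 0, 1], [0, 0, 1]].
L⁴ = P·diag(16, 16, 1296)·P⁻¹ = [[16, 0, -1280], [0, 16, 5120], [0, 0, 1296]].
The requested entry is -1280.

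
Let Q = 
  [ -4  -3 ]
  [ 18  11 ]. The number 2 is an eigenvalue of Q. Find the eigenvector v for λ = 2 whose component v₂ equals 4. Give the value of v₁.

-2

Q − 2I = [[-6, -3], [18, 9]].
Solving (Q − 2I)v = 0 gives the eigenspace spanned by (-2, 4).
With v₂ = 4, v = (-2, 4), so v₁ = -2.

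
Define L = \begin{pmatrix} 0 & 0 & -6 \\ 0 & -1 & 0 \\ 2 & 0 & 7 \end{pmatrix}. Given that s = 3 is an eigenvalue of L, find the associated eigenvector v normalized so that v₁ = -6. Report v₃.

L − 3I = [[-3, 0, -6], [0, -4, 0], [2, 0, 4]].
Solving (L − 3I)v = 0 gives the eigenspace spanned by (-6, 0, 3).
With v₁ = -6, v = (-6, 0, 3), so v₃ = 3.

3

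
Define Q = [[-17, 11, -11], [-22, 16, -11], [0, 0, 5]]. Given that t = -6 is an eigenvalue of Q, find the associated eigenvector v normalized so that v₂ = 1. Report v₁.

Q + 6I = [[-11, 11, -11], [-22, 22, -11], [0, 0, 11]].
Solving (Q + 6I)v = 0 gives the eigenspace spanned by (1, 1, 0).
With v₂ = 1, v = (1, 1, 0), so v₁ = 1.

1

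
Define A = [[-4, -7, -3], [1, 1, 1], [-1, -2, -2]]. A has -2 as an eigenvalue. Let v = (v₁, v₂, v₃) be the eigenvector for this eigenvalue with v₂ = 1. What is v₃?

-1

A + 2I = [[-2, -7, -3], [1, 3, 1], [-1, -2, 0]].
Solving (A + 2I)v = 0 gives the eigenspace spanned by (-2, 1, -1).
With v₂ = 1, v = (-2, 1, -1), so v₃ = -1.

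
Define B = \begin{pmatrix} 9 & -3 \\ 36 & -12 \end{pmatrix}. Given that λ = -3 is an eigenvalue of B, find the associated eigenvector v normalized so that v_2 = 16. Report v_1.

4

B + 3I = [[12, -3], [36, -9]].
Solving (B + 3I)v = 0 gives the eigenspace spanned by (4, 16).
With v_2 = 16, v = (4, 16), so v_1 = 4.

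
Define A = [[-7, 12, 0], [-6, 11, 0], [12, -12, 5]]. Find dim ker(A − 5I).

2

A − 5I = [[-12, 12, 0], [-6, 6, 0], [12, -12, 0]].
This matrix has rank 1, so its null space has dimension 3 − 1 = 2.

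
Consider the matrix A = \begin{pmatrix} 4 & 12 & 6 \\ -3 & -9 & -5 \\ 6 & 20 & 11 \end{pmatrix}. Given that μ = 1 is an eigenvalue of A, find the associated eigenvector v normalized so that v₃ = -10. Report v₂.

A − 1I = [[3, 12, 6], [-3, -10, -5], [6, 20, 10]].
Solving (A − 1I)v = 0 gives the eigenspace spanned by (0, 5, -10).
With v₃ = -10, v = (0, 5, -10), so v₂ = 5.

5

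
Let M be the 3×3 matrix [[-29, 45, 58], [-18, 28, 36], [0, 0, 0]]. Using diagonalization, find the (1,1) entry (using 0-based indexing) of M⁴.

-134

Characteristic polynomial: s^3 + s^2 - 2s = s(s - 1)(s + 2), so the eigenvalues are -2, 0, 1.
s=1: eigenvector (3, 2, 0).
s=-2: eigenvector (-5, -3, 0).
s=0: eigenvector (2, 0, 1).
P = [[3, -5, 2], [2, -3, 0], [0, 0, 1]], D = diag(1, -2, 0), P⁻¹ = [[-3, 5, 6], [-2, 3, 4], [0, 0, 1]].
M⁴ = P·diag(1, 16, 0)·P⁻¹ = [[151, -225, -302], [90, -134, -180], [0, 0, 0]].
The requested entry is -134.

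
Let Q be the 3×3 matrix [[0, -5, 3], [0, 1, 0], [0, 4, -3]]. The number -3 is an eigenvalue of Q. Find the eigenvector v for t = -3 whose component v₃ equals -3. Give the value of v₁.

3

Q + 3I = [[3, -5, 3], [0, 4, 0], [0, 4, 0]].
Solving (Q + 3I)v = 0 gives the eigenspace spanned by (3, 0, -3).
With v₃ = -3, v = (3, 0, -3), so v₁ = 3.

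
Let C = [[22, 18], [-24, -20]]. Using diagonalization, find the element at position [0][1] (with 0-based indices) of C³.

Characteristic polynomial: λ^2 - 2λ - 8 = (λ - 4)(λ + 2), so the eigenvalues are -2, 4.
λ=4: eigenvector (1, -1).
λ=-2: eigenvector (-3, 4).
P = [[1, -3], [-1, 4]], D = diag(4, -2), P⁻¹ = [[4, 3], [1, 1]].
C³ = P·diag(64, -8)·P⁻¹ = [[280, 216], [-288, -224]].
The requested entry is 216.

216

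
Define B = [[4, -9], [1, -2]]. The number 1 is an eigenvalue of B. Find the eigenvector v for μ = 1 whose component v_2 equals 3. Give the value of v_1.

9

B − 1I = [[3, -9], [1, -3]].
Solving (B − 1I)v = 0 gives the eigenspace spanned by (9, 3).
With v_2 = 3, v = (9, 3), so v_1 = 9.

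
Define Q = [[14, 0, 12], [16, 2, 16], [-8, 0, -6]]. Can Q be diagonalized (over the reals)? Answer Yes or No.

Yes

Characteristic polynomial: p(r) = r^3 - 10r^2 + 28r - 24 = (r - 6)(r - 2)^2.
r = 2 has algebraic multiplicity 2; rank(Q − 2I) = 1, so geometric multiplicity = 2.
Every eigenvalue has geometric = algebraic multiplicity, so Q is diagonalizable.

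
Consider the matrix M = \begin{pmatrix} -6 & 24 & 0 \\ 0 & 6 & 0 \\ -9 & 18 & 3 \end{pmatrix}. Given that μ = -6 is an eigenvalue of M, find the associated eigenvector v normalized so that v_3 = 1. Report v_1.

M + 6I = [[0, 24, 0], [0, 12, 0], [-9, 18, 9]].
Solving (M + 6I)v = 0 gives the eigenspace spanned by (1, 0, 1).
With v_3 = 1, v = (1, 0, 1), so v_1 = 1.

1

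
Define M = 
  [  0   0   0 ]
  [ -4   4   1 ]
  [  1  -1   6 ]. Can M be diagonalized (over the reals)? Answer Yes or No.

No

Characteristic polynomial: p(μ) = μ^3 - 10μ^2 + 25μ = μ(μ - 5)^2.
μ = 5 has algebraic multiplicity 2; rank(M − 5I) = 2, so geometric multiplicity = 1.
Geometric multiplicity < algebraic multiplicity, so M is not diagonalizable.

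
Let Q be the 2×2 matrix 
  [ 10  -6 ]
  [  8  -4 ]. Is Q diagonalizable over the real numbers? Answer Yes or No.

Characteristic polynomial: p(t) = t^2 - 6t + 8 = (t - 4)(t - 2).
All 2 eigenvalues are distinct, so Q is diagonalizable.

Yes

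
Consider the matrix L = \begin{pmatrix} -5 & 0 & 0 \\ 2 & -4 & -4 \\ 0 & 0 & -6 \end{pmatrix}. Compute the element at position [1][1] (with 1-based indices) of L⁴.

625

Characteristic polynomial: r^3 + 15r^2 + 74r + 120 = (r + 4)(r + 5)(r + 6), so the eigenvalues are -6, -5, -4.
r=-5: eigenvector (1, -2, 0).
r=-4: eigenvector (0, 1, 0).
r=-6: eigenvector (0, 2, 1).
P = [[1, 0, 0], [-2, 1, 2], [0, 0, 1]], D = diag(-5, -4, -6), P⁻¹ = [[1, 0, 0], [2, 1, -2], [0, 0, 1]].
L⁴ = P·diag(625, 256, 1296)·P⁻¹ = [[625, 0, 0], [-738, 256, 2080], [0, 0, 1296]].
The requested entry is 625.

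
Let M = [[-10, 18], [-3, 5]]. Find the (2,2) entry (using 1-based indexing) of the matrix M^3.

125

Characteristic polynomial: r^2 + 5r + 4 = (r + 1)(r + 4), so the eigenvalues are -4, -1.
r=-1: eigenvector (2, 1).
r=-4: eigenvector (3, 1).
P = [[2, 3], [1, 1]], D = diag(-1, -4), P⁻¹ = [[-1, 3], [1, -2]].
M³ = P·diag(-1, -64)·P⁻¹ = [[-190, 378], [-63, 125]].
The requested entry is 125.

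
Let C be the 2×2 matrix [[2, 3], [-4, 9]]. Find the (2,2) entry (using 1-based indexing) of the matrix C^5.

Characteristic polynomial: μ^2 - 11μ + 30 = (μ - 6)(μ - 5), so the eigenvalues are 5, 6.
μ=6: eigenvector (3, 4).
μ=5: eigenvector (1, 1).
P = [[3, 1], [4, 1]], D = diag(6, 5), P⁻¹ = [[-1, 1], [4, -3]].
C⁵ = P·diag(7776, 3125)·P⁻¹ = [[-10828, 13953], [-18604, 21729]].
The requested entry is 21729.

21729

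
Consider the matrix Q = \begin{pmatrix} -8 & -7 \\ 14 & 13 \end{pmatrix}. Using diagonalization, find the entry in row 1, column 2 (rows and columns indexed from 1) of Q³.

Characteristic polynomial: s^2 - 5s - 6 = (s - 6)(s + 1), so the eigenvalues are -1, 6.
s=6: eigenvector (-1, 2).
s=-1: eigenvector (1, -1).
P = [[-1, 1], [2, -1]], D = diag(6, -1), P⁻¹ = [[1, 1], [2, 1]].
Q³ = P·diag(216, -1)·P⁻¹ = [[-218, -217], [434, 433]].
The requested entry is -217.

-217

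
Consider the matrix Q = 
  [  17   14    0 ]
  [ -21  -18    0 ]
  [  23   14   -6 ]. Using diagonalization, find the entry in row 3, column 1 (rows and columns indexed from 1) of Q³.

425

Characteristic polynomial: μ^3 + 7μ^2 - 6μ - 72 = (μ - 3)(μ + 4)(μ + 6), so the eigenvalues are -6, -4, 3.
μ=-6: eigenvector (0, 0, 1).
μ=-4: eigenvector (-2, 3, -2).
μ=3: eigenvector (1, -1, 1).
P = [[0, -2, 1], [0, 3, -1], [1, -2, 1]], D = diag(-6, -4, 3), P⁻¹ = [[-1, 0, 1], [1, 1, 0], [3, 2, 0]].
Q³ = P·diag(-216, -64, 27)·P⁻¹ = [[209, 182, 0], [-273, -246, 0], [425, 182, -216]].
The requested entry is 425.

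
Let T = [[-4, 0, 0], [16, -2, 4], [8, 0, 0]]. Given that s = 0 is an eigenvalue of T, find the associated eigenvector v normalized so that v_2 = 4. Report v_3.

T = [[-4, 0, 0], [16, -2, 4], [8, 0, 0]].
Solving (T)v = 0 gives the eigenspace spanned by (0, 4, 2).
With v_2 = 4, v = (0, 4, 2), so v_3 = 2.

2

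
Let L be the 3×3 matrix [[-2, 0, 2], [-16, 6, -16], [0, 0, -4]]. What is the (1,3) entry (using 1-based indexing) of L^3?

56

Characteristic polynomial: s^3 - 28s - 48 = (s - 6)(s + 2)(s + 4), so the eigenvalues are -4, -2, 6.
s=6: eigenvector (0, 1, 0).
s=-2: eigenvector (1, 2, 0).
s=-4: eigenvector (-1, 0, 1).
P = [[0, 1, -1], [1, 2, 0], [0, 0, 1]], D = diag(6, -2, -4), P⁻¹ = [[-2, 1, -2], [1, 0, 1], [0, 0, 1]].
L³ = P·diag(216, -8, -64)·P⁻¹ = [[-8, 0, 56], [-448, 216, -448], [0, 0, -64]].
The requested entry is 56.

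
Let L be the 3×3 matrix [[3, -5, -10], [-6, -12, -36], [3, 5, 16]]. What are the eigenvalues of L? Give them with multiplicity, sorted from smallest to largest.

Characteristic polynomial: p(t) = t^3 - 7t^2 + 36 = (t - 6)(t - 3)(t + 2).
Roots (with multiplicity): -2, 3, 6.

-2, 3, 6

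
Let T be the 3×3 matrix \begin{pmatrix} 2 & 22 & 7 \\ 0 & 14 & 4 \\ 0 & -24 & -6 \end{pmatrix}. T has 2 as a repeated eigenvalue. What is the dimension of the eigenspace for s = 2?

1

T − 2I = [[0, 22, 7], [0, 12, 4], [0, -24, -8]].
This matrix has rank 2, so its null space has dimension 3 − 2 = 1.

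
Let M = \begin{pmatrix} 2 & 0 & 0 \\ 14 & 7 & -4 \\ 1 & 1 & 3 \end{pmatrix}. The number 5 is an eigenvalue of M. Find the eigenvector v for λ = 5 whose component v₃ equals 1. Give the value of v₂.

2

M − 5I = [[-3, 0, 0], [14, 2, -4], [1, 1, -2]].
Solving (M − 5I)v = 0 gives the eigenspace spanned by (0, 2, 1).
With v₃ = 1, v = (0, 2, 1), so v₂ = 2.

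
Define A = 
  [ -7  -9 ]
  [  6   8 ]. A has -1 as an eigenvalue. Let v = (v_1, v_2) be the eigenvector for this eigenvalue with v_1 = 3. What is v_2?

A + 1I = [[-6, -9], [6, 9]].
Solving (A + 1I)v = 0 gives the eigenspace spanned by (3, -2).
With v_1 = 3, v = (3, -2), so v_2 = -2.

-2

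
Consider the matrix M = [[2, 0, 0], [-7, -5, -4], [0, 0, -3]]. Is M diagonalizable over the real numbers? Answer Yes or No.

Yes

Characteristic polynomial: p(μ) = μ^3 + 6μ^2 - μ - 30 = (μ - 2)(μ + 3)(μ + 5).
All 3 eigenvalues are distinct, so M is diagonalizable.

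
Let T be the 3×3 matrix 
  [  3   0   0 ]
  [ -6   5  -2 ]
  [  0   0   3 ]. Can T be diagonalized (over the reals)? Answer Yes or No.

Yes

Characteristic polynomial: p(s) = s^3 - 11s^2 + 39s - 45 = (s - 5)(s - 3)^2.
s = 3 has algebraic multiplicity 2; rank(T − 3I) = 1, so geometric multiplicity = 2.
Every eigenvalue has geometric = algebraic multiplicity, so T is diagonalizable.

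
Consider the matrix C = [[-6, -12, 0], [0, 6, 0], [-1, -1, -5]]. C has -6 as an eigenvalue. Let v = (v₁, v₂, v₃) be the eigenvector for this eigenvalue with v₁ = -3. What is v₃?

C + 6I = [[0, -12, 0], [0, 12, 0], [-1, -1, 1]].
Solving (C + 6I)v = 0 gives the eigenspace spanned by (-3, 0, -3).
With v₁ = -3, v = (-3, 0, -3), so v₃ = -3.

-3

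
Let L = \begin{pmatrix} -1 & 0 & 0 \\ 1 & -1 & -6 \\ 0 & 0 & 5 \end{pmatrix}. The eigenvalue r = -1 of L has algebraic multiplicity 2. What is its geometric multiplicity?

1

L + 1I = [[0, 0, 0], [1, 0, -6], [0, 0, 6]].
This matrix has rank 2, so its null space has dimension 3 − 2 = 1.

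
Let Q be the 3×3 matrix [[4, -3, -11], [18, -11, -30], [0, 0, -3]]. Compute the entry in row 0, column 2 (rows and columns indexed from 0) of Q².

Characteristic polynomial: s^3 + 10s^2 + 31s + 30 = (s + 2)(s + 3)(s + 5), so the eigenvalues are -5, -3, -2.
s=-2: eigenvector (1, 2, 0).
s=-3: eigenvector (-1, -6, 1).
s=-5: eigenvector (1, 3, 0).
P = [[1, -1, 1], [2, -6, 3], [0, 1, 0]], D = diag(-2, -3, -5), P⁻¹ = [[3, -1, -3], [0, 0, 1], [-2, 1, 4]].
Q² = P·diag(4, 9, 25)·P⁻¹ = [[-38, 21, 79], [-126, 67, 222], [0, 0, 9]].
The requested entry is 79.

79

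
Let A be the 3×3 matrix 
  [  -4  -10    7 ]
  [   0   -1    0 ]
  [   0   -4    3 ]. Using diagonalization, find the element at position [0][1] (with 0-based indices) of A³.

-154

Characteristic polynomial: μ^3 + 2μ^2 - 11μ - 12 = (μ - 3)(μ + 1)(μ + 4), so the eigenvalues are -4, -1, 3.
μ=3: eigenvector (-1, 0, -1).
μ=-4: eigenvector (1, 0, 0).
μ=-1: eigenvector (-1, 1, 1).
P = [[-1, 1, -1], [0, 0, 1], [-1, 0, 1]], D = diag(3, -4, -1), P⁻¹ = [[0, 1, -1], [1, 2, -1], [0, 1, 0]].
A³ = P·diag(27, -64, -1)·P⁻¹ = [[-64, -154, 91], [0, -1, 0], [0, -28, 27]].
The requested entry is -154.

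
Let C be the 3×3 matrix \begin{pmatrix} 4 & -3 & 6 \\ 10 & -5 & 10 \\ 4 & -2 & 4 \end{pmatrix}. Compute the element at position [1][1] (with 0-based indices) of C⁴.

-145

Characteristic polynomial: r^3 - 3r^2 + 2r = r(r - 2)(r - 1), so the eigenvalues are 0, 1, 2.
r=2: eigenvector (3, 10, 4).
r=1: eigenvector (1, 5, 2).
r=0: eigenvector (0, 2, 1).
P = [[3, 1, 0], [10, 5, 2], [4, 2, 1]], D = diag(2, 1, 0), P⁻¹ = [[1, -1, 2], [-2, 3, -6], [0, -2, 5]].
C⁴ = P·diag(16, 1, 0)·P⁻¹ = [[46, -45, 90], [150, -145, 290], [60, -58, 116]].
The requested entry is -145.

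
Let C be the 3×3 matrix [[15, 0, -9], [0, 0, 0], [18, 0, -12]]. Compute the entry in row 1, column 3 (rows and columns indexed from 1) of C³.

Characteristic polynomial: λ^3 - 3λ^2 - 18λ = λ(λ - 6)(λ + 3), so the eigenvalues are -3, 0, 6.
λ=6: eigenvector (1, 0, 1).
λ=0: eigenvector (0, 1, 0).
λ=-3: eigenvector (-1, 0, -2).
P = [[1, 0, -1], [0, 1, 0], [1, 0, -2]], D = diag(6, 0, -3), P⁻¹ = [[2, 0, -1], [0, 1, 0], [1, 0, -1]].
C³ = P·diag(216, 0, -27)·P⁻¹ = [[459, 0, -243], [0, 0, 0], [486, 0, -270]].
The requested entry is -243.

-243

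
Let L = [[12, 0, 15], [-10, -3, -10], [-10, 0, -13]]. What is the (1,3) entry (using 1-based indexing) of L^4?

-195

Characteristic polynomial: r^3 + 4r^2 - 3r - 18 = (r - 2)(r + 3)^2, so the eigenvalues are -3, -3, 2.
r=2: eigenvector (3, -2, -2).
r=-3: eigenvector (0, 1, 0).
r=-3: eigenvector (-1, 3, 1).
P = [[3, 0, -1], [-2, 1, 3], [-2, 0, 1]], D = diag(2, -3, -3), P⁻¹ = [[1, 0, 1], [-4, 1, -7], [2, 0, 3]].
L⁴ = P·diag(16, 81, 81)·P⁻¹ = [[-114, 0, -195], [130, 81, 130], [130, 0, 211]].
The requested entry is -195.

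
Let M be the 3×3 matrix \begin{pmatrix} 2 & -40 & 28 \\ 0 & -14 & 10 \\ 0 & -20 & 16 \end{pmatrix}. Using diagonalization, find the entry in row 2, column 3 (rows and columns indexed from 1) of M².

Characteristic polynomial: λ^3 - 4λ^2 - 20λ + 48 = (λ - 6)(λ - 2)(λ + 4), so the eigenvalues are -4, 2, 6.
λ=2: eigenvector (1, 0, 0).
λ=6: eigenvector (4, 1, 2).
λ=-4: eigenvector (-2, -1, -1).
P = [[1, 4, -2], [0, 1, -1], [0, 2, -1]], D = diag(2, 6, -4), P⁻¹ = [[1, 0, -2], [0, -1, 1], [0, -2, 1]].
M² = P·diag(4, 36, 16)·P⁻¹ = [[4, -80, 104], [0, -4, 20], [0, -40, 56]].
The requested entry is 20.

20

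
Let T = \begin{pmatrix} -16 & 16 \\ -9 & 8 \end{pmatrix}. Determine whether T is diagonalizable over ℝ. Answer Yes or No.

No

Characteristic polynomial: p(r) = r^2 + 8r + 16 = (r + 4)^2.
r = -4 has algebraic multiplicity 2; rank(T + 4I) = 1, so geometric multiplicity = 1.
Geometric multiplicity < algebraic multiplicity, so T is not diagonalizable.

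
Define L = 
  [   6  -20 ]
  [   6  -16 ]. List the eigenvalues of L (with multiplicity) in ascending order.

-6, -4

Characteristic polynomial: p(r) = r^2 + 10r + 24 = (r + 4)(r + 6).
Roots (with multiplicity): -6, -4.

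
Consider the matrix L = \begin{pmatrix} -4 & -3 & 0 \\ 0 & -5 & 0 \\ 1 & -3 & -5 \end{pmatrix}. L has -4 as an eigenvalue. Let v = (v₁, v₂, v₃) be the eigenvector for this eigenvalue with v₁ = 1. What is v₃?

L + 4I = [[0, -3, 0], [0, -1, 0], [1, -3, -1]].
Solving (L + 4I)v = 0 gives the eigenspace spanned by (1, 0, 1).
With v₁ = 1, v = (1, 0, 1), so v₃ = 1.

1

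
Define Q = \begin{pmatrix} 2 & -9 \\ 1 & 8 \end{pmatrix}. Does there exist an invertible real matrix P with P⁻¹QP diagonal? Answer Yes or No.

Characteristic polynomial: p(t) = t^2 - 10t + 25 = (t - 5)^2.
t = 5 has algebraic multiplicity 2; rank(Q − 5I) = 1, so geometric multiplicity = 1.
Geometric multiplicity < algebraic multiplicity, so Q is not diagonalizable.

No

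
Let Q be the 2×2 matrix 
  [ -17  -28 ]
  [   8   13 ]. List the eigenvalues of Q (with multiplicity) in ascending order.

-3, -1

Characteristic polynomial: p(μ) = μ^2 + 4μ + 3 = (μ + 1)(μ + 3).
Roots (with multiplicity): -3, -1.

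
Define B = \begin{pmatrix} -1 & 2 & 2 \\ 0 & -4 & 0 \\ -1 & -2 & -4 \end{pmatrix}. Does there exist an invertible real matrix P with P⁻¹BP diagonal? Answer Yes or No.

Characteristic polynomial: p(λ) = λ^3 + 9λ^2 + 26λ + 24 = (λ + 2)(λ + 3)(λ + 4).
All 3 eigenvalues are distinct, so B is diagonalizable.

Yes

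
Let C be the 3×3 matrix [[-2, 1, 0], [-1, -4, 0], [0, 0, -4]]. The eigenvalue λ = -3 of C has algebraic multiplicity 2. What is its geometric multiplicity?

1

C + 3I = [[1, 1, 0], [-1, -1, 0], [0, 0, -1]].
This matrix has rank 2, so its null space has dimension 3 − 2 = 1.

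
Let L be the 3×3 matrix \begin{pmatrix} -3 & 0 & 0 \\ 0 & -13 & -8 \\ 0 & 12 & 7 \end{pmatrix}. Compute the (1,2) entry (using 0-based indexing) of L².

Characteristic polynomial: λ^3 + 9λ^2 + 23λ + 15 = (λ + 1)(λ + 3)(λ + 5), so the eigenvalues are -5, -3, -1.
λ=-3: eigenvector (1, 0, 0).
λ=-5: eigenvector (0, 1, -1).
λ=-1: eigenvector (0, -2, 3).
P = [[1, 0, 0], [0, 1, -2], [0, -1, 3]], D = diag(-3, -5, -1), P⁻¹ = [[1, 0, 0], [0, 3, 2], [0, 1, 1]].
L² = P·diag(9, 25, 1)·P⁻¹ = [[9, 0, 0], [0, 73, 48], [0, -72, -47]].
The requested entry is 48.

48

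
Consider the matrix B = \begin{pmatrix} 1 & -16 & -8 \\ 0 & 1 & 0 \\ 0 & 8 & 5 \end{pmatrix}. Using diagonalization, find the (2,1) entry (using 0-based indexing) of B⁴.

1248

Characteristic polynomial: r^3 - 7r^2 + 11r - 5 = (r - 5)(r - 1)^2, so the eigenvalues are 1, 1, 5.
r=5: eigenvector (-2, 0, 1).
r=1: eigenvector (-2, 1, -2).
r=1: eigenvector (1, 0, 0).
P = [[-2, -2, 1], [0, 1, 0], [1, -2, 0]], D = diag(5, 1, 1), P⁻¹ = [[0, 2, 1], [0, 1, 0], [1, 6, 2]].
B⁴ = P·diag(625, 1, 1)·P⁻¹ = [[1, -2496, -1248], [0, 1, 0], [0, 1248, 625]].
The requested entry is 1248.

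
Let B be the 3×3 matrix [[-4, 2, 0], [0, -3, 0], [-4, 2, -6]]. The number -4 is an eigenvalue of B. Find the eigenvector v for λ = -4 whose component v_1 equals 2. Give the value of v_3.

-4

B + 4I = [[0, 2, 0], [0, 1, 0], [-4, 2, -2]].
Solving (B + 4I)v = 0 gives the eigenspace spanned by (2, 0, -4).
With v_1 = 2, v = (2, 0, -4), so v_3 = -4.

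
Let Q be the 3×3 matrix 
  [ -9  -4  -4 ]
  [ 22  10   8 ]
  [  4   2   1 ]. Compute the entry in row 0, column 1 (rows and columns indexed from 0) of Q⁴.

Characteristic polynomial: r^3 - 2r^2 - r + 2 = (r - 2)(r - 1)(r + 1), so the eigenvalues are -1, 1, 2.
r=-1: eigenvector (1, -2, 0).
r=2: eigenvector (-4, 9, 2).
r=1: eigenvector (-2, 4, 1).
P = [[1, -4, -2], [-2, 9, 4], [0, 2, 1]], D = diag(-1, 2, 1), P⁻¹ = [[1, 0, 2], [2, 1, 0], [-4, -2, 1]].
Q⁴ = P·diag(1, 16, 1)·P⁻¹ = [[-119, -60, 0], [270, 136, 0], [60, 30, 1]].
The requested entry is -60.

-60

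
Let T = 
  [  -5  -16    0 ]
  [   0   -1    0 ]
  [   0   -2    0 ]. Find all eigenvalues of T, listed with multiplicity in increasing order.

Characteristic polynomial: p(μ) = μ^3 + 6μ^2 + 5μ = μ(μ + 1)(μ + 5).
Roots (with multiplicity): -5, -1, 0.

-5, -1, 0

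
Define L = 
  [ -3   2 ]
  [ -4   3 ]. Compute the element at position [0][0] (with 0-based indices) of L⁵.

Characteristic polynomial: t^2 - 1 = (t - 1)(t + 1), so the eigenvalues are -1, 1.
t=-1: eigenvector (-1, -1).
t=1: eigenvector (1, 2).
P = [[-1, 1], [-1, 2]], D = diag(-1, 1), P⁻¹ = [[-2, 1], [-1, 1]].
L⁵ = P·diag(-1, 1)·P⁻¹ = [[-3, 2], [-4, 3]].
The requested entry is -3.

-3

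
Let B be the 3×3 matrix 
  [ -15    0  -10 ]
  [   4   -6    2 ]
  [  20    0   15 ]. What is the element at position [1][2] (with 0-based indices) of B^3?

Characteristic polynomial: r^3 + 6r^2 - 25r - 150 = (r - 5)(r + 5)(r + 6), so the eigenvalues are -6, -5, 5.
r=-6: eigenvector (0, 1, 0).
r=5: eigenvector (-1, 0, 2).
r=-5: eigenvector (-1, -2, 1).
P = [[0, -1, -1], [1, 0, -2], [0, 2, 1]], D = diag(-6, 5, -5), P⁻¹ = [[-4, 1, -2], [1, 0, 1], [-2, 0, -1]].
B³ = P·diag(-216, 125, -125)·P⁻¹ = [[-375, 0, -250], [364, -216, 182], [500, 0, 375]].
The requested entry is 182.

182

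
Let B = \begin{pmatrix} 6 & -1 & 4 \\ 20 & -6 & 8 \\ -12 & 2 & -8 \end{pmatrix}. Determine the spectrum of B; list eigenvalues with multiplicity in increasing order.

Characteristic polynomial: p(s) = s^3 + 8s^2 + 16s = s(s + 4)^2.
Roots (with multiplicity): -4, -4, 0.

-4, -4, 0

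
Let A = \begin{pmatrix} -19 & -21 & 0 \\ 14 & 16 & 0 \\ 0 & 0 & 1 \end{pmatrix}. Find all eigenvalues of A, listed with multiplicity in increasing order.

Characteristic polynomial: p(r) = r^3 + 2r^2 - 13r + 10 = (r - 2)(r - 1)(r + 5).
Roots (with multiplicity): -5, 1, 2.

-5, 1, 2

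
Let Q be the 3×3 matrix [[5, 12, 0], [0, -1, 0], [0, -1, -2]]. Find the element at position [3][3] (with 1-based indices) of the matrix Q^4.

16

Characteristic polynomial: μ^3 - 2μ^2 - 13μ - 10 = (μ - 5)(μ + 1)(μ + 2), so the eigenvalues are -2, -1, 5.
μ=5: eigenvector (1, 0, 0).
μ=-1: eigenvector (-2, 1, -1).
μ=-2: eigenvector (0, 0, 1).
P = [[1, -2, 0], [0, 1, 0], [0, -1, 1]], D = diag(5, -1, -2), P⁻¹ = [[1, 2, 0], [0, 1, 0], [0, 1, 1]].
Q⁴ = P·diag(625, 1, 16)·P⁻¹ = [[625, 1248, 0], [0, 1, 0], [0, 15, 16]].
The requested entry is 16.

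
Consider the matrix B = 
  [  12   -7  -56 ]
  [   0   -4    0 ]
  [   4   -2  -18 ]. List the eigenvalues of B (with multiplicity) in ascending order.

Characteristic polynomial: p(μ) = μ^3 + 10μ^2 + 32μ + 32 = (μ + 2)(μ + 4)^2.
Roots (with multiplicity): -4, -4, -2.

-4, -4, -2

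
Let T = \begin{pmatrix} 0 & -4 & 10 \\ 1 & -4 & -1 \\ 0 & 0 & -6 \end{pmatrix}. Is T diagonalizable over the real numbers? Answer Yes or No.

No

Characteristic polynomial: p(s) = s^3 + 10s^2 + 28s + 24 = (s + 2)^2(s + 6).
s = -2 has algebraic multiplicity 2; rank(T + 2I) = 2, so geometric multiplicity = 1.
Geometric multiplicity < algebraic multiplicity, so T is not diagonalizable.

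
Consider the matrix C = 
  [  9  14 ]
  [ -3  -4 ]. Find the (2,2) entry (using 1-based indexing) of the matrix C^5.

Characteristic polynomial: s^2 - 5s + 6 = (s - 3)(s - 2), so the eigenvalues are 2, 3.
s=2: eigenvector (-2, 1).
s=3: eigenvector (7, -3).
P = [[-2, 7], [1, -3]], D = diag(2, 3), P⁻¹ = [[3, 7], [1, 2]].
C⁵ = P·diag(32, 243)·P⁻¹ = [[1509, 2954], [-633, -1234]].
The requested entry is -1234.

-1234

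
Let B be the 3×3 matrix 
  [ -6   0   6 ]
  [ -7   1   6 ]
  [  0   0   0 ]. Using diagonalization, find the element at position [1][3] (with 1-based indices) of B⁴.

-1296

Characteristic polynomial: t^3 + 5t^2 - 6t = t(t - 1)(t + 6), so the eigenvalues are -6, 0, 1.
t=-6: eigenvector (1, 1, 0).
t=1: eigenvector (0, -1, 0).
t=0: eigenvector (1, 1, 1).
P = [[1, 0, 1], [1, -1, 1], [0, 0, 1]], D = diag(-6, 1, 0), P⁻¹ = [[1, 0, -1], [1, -1, 0], [0, 0, 1]].
B⁴ = P·diag(1296, 1, 0)·P⁻¹ = [[1296, 0, -1296], [1295, 1, -1296], [0, 0, 0]].
The requested entry is -1296.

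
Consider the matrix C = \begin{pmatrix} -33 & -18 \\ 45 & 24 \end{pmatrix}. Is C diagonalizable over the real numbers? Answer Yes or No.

Characteristic polynomial: p(λ) = λ^2 + 9λ + 18 = (λ + 3)(λ + 6).
All 2 eigenvalues are distinct, so C is diagonalizable.

Yes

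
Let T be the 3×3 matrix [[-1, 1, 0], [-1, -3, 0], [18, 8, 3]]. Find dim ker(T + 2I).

1

T + 2I = [[1, 1, 0], [-1, -1, 0], [18, 8, 5]].
This matrix has rank 2, so its null space has dimension 3 − 2 = 1.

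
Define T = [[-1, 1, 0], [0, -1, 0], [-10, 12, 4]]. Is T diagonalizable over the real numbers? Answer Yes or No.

Characteristic polynomial: p(s) = s^3 - 2s^2 - 7s - 4 = (s - 4)(s + 1)^2.
s = -1 has algebraic multiplicity 2; rank(T + 1I) = 2, so geometric multiplicity = 1.
Geometric multiplicity < algebraic multiplicity, so T is not diagonalizable.

No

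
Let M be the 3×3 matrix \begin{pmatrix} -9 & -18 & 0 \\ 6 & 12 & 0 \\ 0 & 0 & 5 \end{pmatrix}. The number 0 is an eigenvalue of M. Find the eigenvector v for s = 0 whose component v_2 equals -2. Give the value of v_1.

M = [[-9, -18, 0], [6, 12, 0], [0, 0, 5]].
Solving (M)v = 0 gives the eigenspace spanned by (4, -2, 0).
With v_2 = -2, v = (4, -2, 0), so v_1 = 4.

4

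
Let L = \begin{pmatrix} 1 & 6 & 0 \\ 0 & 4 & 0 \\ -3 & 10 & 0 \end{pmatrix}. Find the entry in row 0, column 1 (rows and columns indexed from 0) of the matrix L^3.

Characteristic polynomial: μ^3 - 5μ^2 + 4μ = μ(μ - 4)(μ - 1), so the eigenvalues are 0, 1, 4.
μ=1: eigenvector (1, 0, -3).
μ=4: eigenvector (2, 1, 1).
μ=0: eigenvector (0, 0, 1).
P = [[1, 2, 0], [0, 1, 0], [-3, 1, 1]], D = diag(1, 4, 0), P⁻¹ = [[1, -2, 0], [0, 1, 0], [3, -7, 1]].
L³ = P·diag(1, 64, 0)·P⁻¹ = [[1, 126, 0], [0, 64, 0], [-3, 70, 0]].
The requested entry is 126.

126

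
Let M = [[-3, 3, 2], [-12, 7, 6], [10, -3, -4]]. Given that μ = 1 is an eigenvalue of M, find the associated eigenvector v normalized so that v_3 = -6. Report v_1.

M − 1I = [[-4, 3, 2], [-12, 6, 6], [10, -3, -5]].
Solving (M − 1I)v = 0 gives the eigenspace spanned by (-3, 0, -6).
With v_3 = -6, v = (-3, 0, -6), so v_1 = -3.

-3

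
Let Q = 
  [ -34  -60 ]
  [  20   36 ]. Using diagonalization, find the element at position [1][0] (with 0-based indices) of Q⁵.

17600

Characteristic polynomial: μ^2 - 2μ - 24 = (μ - 6)(μ + 4), so the eigenvalues are -4, 6.
μ=6: eigenvector (3, -2).
μ=-4: eigenvector (-2, 1).
P = [[3, -2], [-2, 1]], D = diag(6, -4), P⁻¹ = [[-1, -2], [-2, -3]].
Q⁵ = P·diag(7776, -1024)·P⁻¹ = [[-27424, -52800], [17600, 34176]].
The requested entry is 17600.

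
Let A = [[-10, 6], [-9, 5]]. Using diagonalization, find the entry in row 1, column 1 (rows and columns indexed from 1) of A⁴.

766

Characteristic polynomial: t^2 + 5t + 4 = (t + 1)(t + 4), so the eigenvalues are -4, -1.
t=-4: eigenvector (1, 1).
t=-1: eigenvector (2, 3).
P = [[1, 2], [1, 3]], D = diag(-4, -1), P⁻¹ = [[3, -2], [-1, 1]].
A⁴ = P·diag(256, 1)·P⁻¹ = [[766, -510], [765, -509]].
The requested entry is 766.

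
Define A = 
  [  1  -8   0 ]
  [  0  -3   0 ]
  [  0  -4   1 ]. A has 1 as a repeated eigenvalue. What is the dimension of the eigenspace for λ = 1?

A − 1I = [[0, -8, 0], [0, -4, 0], [0, -4, 0]].
This matrix has rank 1, so its null space has dimension 3 − 1 = 2.

2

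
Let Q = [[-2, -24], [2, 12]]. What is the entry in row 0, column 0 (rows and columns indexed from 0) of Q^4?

Characteristic polynomial: μ^2 - 10μ + 24 = (μ - 6)(μ - 4), so the eigenvalues are 4, 6.
μ=6: eigenvector (-3, 1).
μ=4: eigenvector (4, -1).
P = [[-3, 4], [1, -1]], D = diag(6, 4), P⁻¹ = [[1, 4], [1, 3]].
Q⁴ = P·diag(1296, 256)·P⁻¹ = [[-2864, -12480], [1040, 4416]].
The requested entry is -2864.

-2864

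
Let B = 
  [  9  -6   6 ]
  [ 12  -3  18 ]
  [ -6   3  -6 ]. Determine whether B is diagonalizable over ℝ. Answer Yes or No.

Yes

Characteristic polynomial: p(s) = s^3 - 9s = s(s - 3)(s + 3).
All 3 eigenvalues are distinct, so B is diagonalizable.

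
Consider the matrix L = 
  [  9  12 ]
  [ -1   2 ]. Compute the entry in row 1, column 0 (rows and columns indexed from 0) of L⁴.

-671

Characteristic polynomial: r^2 - 11r + 30 = (r - 6)(r - 5), so the eigenvalues are 5, 6.
r=5: eigenvector (-3, 1).
r=6: eigenvector (4, -1).
P = [[-3, 4], [1, -1]], D = diag(5, 6), P⁻¹ = [[1, 4], [1, 3]].
L⁴ = P·diag(625, 1296)·P⁻¹ = [[3309, 8052], [-671, -1388]].
The requested entry is -671.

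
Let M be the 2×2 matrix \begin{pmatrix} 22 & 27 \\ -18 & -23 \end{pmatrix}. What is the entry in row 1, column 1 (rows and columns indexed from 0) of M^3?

Characteristic polynomial: λ^2 + λ - 20 = (λ - 4)(λ + 5), so the eigenvalues are -5, 4.
λ=4: eigenvector (3, -2).
λ=-5: eigenvector (1, -1).
P = [[3, 1], [-2, -1]], D = diag(4, -5), P⁻¹ = [[1, 1], [-2, -3]].
M³ = P·diag(64, -125)·P⁻¹ = [[442, 567], [-378, -503]].
The requested entry is -503.

-503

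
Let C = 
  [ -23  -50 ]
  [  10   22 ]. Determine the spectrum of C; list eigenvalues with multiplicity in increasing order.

-3, 2

Characteristic polynomial: p(r) = r^2 + r - 6 = (r - 2)(r + 3).
Roots (with multiplicity): -3, 2.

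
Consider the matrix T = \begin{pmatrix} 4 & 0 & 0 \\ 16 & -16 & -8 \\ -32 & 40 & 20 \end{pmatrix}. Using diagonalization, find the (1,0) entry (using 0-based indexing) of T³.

Characteristic polynomial: λ^3 - 8λ^2 + 16λ = λ(λ - 4)^2, so the eigenvalues are 0, 4, 4.
λ=4: eigenvector (1, 0, 2).
λ=4: eigenvector (0, -2, 5).
λ=0: eigenvector (0, 1, -2).
P = [[1, 0, 0], [0, -2, 1], [2, 5, -2]], D = diag(4, 4, 0), P⁻¹ = [[1, 0, 0], [-2, 2, 1], [-4, 5, 2]].
T³ = P·diag(64, 64, 0)·P⁻¹ = [[64, 0, 0], [256, -256, -128], [-512, 640, 320]].
The requested entry is 256.

256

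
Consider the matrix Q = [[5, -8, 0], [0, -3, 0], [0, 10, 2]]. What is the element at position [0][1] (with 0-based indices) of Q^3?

-152

Characteristic polynomial: r^3 - 4r^2 - 11r + 30 = (r - 5)(r - 2)(r + 3), so the eigenvalues are -3, 2, 5.
r=5: eigenvector (1, 0, 0).
r=-3: eigenvector (1, 1, -2).
r=2: eigenvector (0, 0, 1).
P = [[1, 1, 0], [0, 1, 0], [0, -2, 1]], D = diag(5, -3, 2), P⁻¹ = [[1, -1, 0], [0, 1, 0], [0, 2, 1]].
Q³ = P·diag(125, -27, 8)·P⁻¹ = [[125, -152, 0], [0, -27, 0], [0, 70, 8]].
The requested entry is -152.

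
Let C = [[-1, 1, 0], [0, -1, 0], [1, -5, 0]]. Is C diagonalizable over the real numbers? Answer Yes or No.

Characteristic polynomial: p(μ) = μ^3 + 2μ^2 + μ = μ(μ + 1)^2.
μ = -1 has algebraic multiplicity 2; rank(C + 1I) = 2, so geometric multiplicity = 1.
Geometric multiplicity < algebraic multiplicity, so C is not diagonalizable.

No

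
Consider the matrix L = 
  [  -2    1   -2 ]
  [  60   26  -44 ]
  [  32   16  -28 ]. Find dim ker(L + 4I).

L + 4I = [[2, 1, -2], [60, 30, -44], [32, 16, -24]].
This matrix has rank 2, so its null space has dimension 3 − 2 = 1.

1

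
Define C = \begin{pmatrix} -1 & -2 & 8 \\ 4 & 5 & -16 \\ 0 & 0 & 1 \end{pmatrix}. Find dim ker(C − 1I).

2

C − 1I = [[-2, -2, 8], [4, 4, -16], [0, 0, 0]].
This matrix has rank 1, so its null space has dimension 3 − 1 = 2.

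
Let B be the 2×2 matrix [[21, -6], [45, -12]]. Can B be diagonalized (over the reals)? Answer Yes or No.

Characteristic polynomial: p(t) = t^2 - 9t + 18 = (t - 6)(t - 3).
All 2 eigenvalues are distinct, so B is diagonalizable.

Yes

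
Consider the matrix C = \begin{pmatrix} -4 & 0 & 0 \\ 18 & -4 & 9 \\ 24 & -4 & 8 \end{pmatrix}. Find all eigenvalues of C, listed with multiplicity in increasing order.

-4, 2, 2

Characteristic polynomial: p(μ) = μ^3 - 12μ + 16 = (μ - 2)^2(μ + 4).
Roots (with multiplicity): -4, 2, 2.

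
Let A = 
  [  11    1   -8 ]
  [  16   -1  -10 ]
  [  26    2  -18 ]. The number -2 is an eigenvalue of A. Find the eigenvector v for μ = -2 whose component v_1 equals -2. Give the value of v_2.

A + 2I = [[13, 1, -8], [16, 1, -10], [26, 2, -16]].
Solving (A + 2I)v = 0 gives the eigenspace spanned by (-2, 2, -3).
With v_1 = -2, v = (-2, 2, -3), so v_2 = 2.

2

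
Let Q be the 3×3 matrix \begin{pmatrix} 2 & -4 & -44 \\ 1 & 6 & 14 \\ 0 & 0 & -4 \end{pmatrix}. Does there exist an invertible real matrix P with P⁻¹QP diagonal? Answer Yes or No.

No

Characteristic polynomial: p(t) = t^3 - 4t^2 - 16t + 64 = (t - 4)^2(t + 4).
t = 4 has algebraic multiplicity 2; rank(Q − 4I) = 2, so geometric multiplicity = 1.
Geometric multiplicity < algebraic multiplicity, so Q is not diagonalizable.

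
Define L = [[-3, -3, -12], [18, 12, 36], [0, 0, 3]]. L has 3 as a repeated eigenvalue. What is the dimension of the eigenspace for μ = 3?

2

L − 3I = [[-6, -3, -12], [18, 9, 36], [0, 0, 0]].
This matrix has rank 1, so its null space has dimension 3 − 1 = 2.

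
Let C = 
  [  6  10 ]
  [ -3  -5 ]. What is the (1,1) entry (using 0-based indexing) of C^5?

Characteristic polynomial: λ^2 - λ = λ(λ - 1), so the eigenvalues are 0, 1.
λ=0: eigenvector (-5, 3).
λ=1: eigenvector (-2, 1).
P = [[-5, -2], [3, 1]], D = diag(0, 1), P⁻¹ = [[1, 2], [-3, -5]].
C⁵ = P·diag(0, 1)·P⁻¹ = [[6, 10], [-3, -5]].
The requested entry is -5.

-5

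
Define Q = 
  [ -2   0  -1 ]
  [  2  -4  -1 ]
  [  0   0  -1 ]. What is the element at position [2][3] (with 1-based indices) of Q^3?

-7

Characteristic polynomial: s^3 + 7s^2 + 14s + 8 = (s + 1)(s + 2)(s + 4), so the eigenvalues are -4, -2, -1.
s=-4: eigenvector (0, -1, 0).
s=-1: eigenvector (-1, -1, 1).
s=-2: eigenvector (1, 1, 0).
P = [[0, -1, 1], [-1, -1, 1], [0, 1, 0]], D = diag(-4, -1, -2), P⁻¹ = [[1, -1, 0], [0, 0, 1], [1, 0, 1]].
Q³ = P·diag(-64, -1, -8)·P⁻¹ = [[-8, 0, -7], [56, -64, -7], [0, 0, -1]].
The requested entry is -7.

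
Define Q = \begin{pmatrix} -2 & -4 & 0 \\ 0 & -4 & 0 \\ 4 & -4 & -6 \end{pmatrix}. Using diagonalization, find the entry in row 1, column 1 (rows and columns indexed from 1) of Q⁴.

16

Characteristic polynomial: s^3 + 12s^2 + 44s + 48 = (s + 2)(s + 4)(s + 6), so the eigenvalues are -6, -4, -2.
s=-6: eigenvector (0, 0, 1).
s=-4: eigenvector (2, 1, 2).
s=-2: eigenvector (1, 0, 1).
P = [[0, 2, 1], [0, 1, 0], [1, 2, 1]], D = diag(-6, -4, -2), P⁻¹ = [[-1, 0, 1], [0, 1, 0], [1, -2, 0]].
Q⁴ = P·diag(1296, 256, 16)·P⁻¹ = [[16, 480, 0], [0, 256, 0], [-1280, 480, 1296]].
The requested entry is 16.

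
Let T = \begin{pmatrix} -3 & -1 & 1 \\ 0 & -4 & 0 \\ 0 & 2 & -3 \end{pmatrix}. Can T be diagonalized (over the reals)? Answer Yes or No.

No

Characteristic polynomial: p(λ) = λ^3 + 10λ^2 + 33λ + 36 = (λ + 3)^2(λ + 4).
λ = -3 has algebraic multiplicity 2; rank(T + 3I) = 2, so geometric multiplicity = 1.
Geometric multiplicity < algebraic multiplicity, so T is not diagonalizable.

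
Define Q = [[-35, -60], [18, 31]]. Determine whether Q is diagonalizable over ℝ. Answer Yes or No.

Yes

Characteristic polynomial: p(t) = t^2 + 4t - 5 = (t - 1)(t + 5).
All 2 eigenvalues are distinct, so Q is diagonalizable.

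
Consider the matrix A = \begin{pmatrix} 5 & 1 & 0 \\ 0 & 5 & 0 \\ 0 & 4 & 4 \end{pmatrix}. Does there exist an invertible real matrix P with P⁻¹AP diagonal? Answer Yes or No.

No

Characteristic polynomial: p(λ) = λ^3 - 14λ^2 + 65λ - 100 = (λ - 5)^2(λ - 4).
λ = 5 has algebraic multiplicity 2; rank(A − 5I) = 2, so geometric multiplicity = 1.
Geometric multiplicity < algebraic multiplicity, so A is not diagonalizable.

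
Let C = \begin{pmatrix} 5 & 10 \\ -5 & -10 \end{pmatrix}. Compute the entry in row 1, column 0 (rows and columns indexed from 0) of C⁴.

625

Characteristic polynomial: r^2 + 5r = r(r + 5), so the eigenvalues are -5, 0.
r=-5: eigenvector (-1, 1).
r=0: eigenvector (2, -1).
P = [[-1, 2], [1, -1]], D = diag(-5, 0), P⁻¹ = [[1, 2], [1, 1]].
C⁴ = P·diag(625, 0)·P⁻¹ = [[-625, -1250], [625, 1250]].
The requested entry is 625.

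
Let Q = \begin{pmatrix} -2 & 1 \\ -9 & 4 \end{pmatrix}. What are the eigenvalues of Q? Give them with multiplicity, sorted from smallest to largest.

1, 1

Characteristic polynomial: p(λ) = λ^2 - 2λ + 1 = (λ - 1)^2.
Roots (with multiplicity): 1, 1.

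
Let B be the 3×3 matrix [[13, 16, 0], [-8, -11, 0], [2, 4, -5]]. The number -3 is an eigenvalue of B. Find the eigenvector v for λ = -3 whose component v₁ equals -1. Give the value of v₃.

B + 3I = [[16, 16, 0], [-8, -8, 0], [2, 4, -2]].
Solving (B + 3I)v = 0 gives the eigenspace spanned by (-1, 1, 1).
With v₁ = -1, v = (-1, 1, 1), so v₃ = 1.

1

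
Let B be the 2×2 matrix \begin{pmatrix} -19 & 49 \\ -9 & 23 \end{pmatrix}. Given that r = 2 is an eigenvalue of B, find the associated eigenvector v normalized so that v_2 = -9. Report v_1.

B − 2I = [[-21, 49], [-9, 21]].
Solving (B − 2I)v = 0 gives the eigenspace spanned by (-21, -9).
With v_2 = -9, v = (-21, -9), so v_1 = -21.

-21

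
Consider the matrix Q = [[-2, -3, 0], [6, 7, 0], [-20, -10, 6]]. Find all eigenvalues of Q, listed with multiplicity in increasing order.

Characteristic polynomial: p(s) = s^3 - 11s^2 + 34s - 24 = (s - 6)(s - 4)(s - 1).
Roots (with multiplicity): 1, 4, 6.

1, 4, 6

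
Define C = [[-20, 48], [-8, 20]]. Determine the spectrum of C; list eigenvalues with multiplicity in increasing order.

-4, 4

Characteristic polynomial: p(r) = r^2 - 16 = (r - 4)(r + 4).
Roots (with multiplicity): -4, 4.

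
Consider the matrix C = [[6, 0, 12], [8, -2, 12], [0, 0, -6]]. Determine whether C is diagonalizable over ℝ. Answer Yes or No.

Yes

Characteristic polynomial: p(λ) = λ^3 + 2λ^2 - 36λ - 72 = (λ - 6)(λ + 2)(λ + 6).
All 3 eigenvalues are distinct, so C is diagonalizable.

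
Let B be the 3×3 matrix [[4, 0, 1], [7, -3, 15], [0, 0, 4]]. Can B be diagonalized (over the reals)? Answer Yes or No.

No

Characteristic polynomial: p(t) = t^3 - 5t^2 - 8t + 48 = (t - 4)^2(t + 3).
t = 4 has algebraic multiplicity 2; rank(B − 4I) = 2, so geometric multiplicity = 1.
Geometric multiplicity < algebraic multiplicity, so B is not diagonalizable.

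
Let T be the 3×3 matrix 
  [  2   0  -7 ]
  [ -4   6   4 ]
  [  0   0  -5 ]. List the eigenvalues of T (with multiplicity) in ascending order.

Characteristic polynomial: p(μ) = μ^3 - 3μ^2 - 28μ + 60 = (μ - 6)(μ - 2)(μ + 5).
Roots (with multiplicity): -5, 2, 6.

-5, 2, 6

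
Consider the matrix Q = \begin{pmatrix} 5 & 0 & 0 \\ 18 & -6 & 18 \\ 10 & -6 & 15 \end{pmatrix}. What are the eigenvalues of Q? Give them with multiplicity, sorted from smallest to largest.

3, 5, 6

Characteristic polynomial: p(t) = t^3 - 14t^2 + 63t - 90 = (t - 6)(t - 5)(t - 3).
Roots (with multiplicity): 3, 5, 6.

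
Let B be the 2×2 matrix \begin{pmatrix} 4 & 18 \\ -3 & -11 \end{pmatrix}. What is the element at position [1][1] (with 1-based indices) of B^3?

Characteristic polynomial: s^2 + 7s + 10 = (s + 2)(s + 5), so the eigenvalues are -5, -2.
s=-5: eigenvector (-2, 1).
s=-2: eigenvector (-3, 1).
P = [[-2, -3], [1, 1]], D = diag(-5, -2), P⁻¹ = [[1, 3], [-1, -2]].
B³ = P·diag(-125, -8)·P⁻¹ = [[226, 702], [-117, -359]].
The requested entry is 226.

226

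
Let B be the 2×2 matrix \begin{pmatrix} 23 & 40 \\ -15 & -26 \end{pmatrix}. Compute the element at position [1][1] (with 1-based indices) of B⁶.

-1511

Characteristic polynomial: t^2 + 3t + 2 = (t + 1)(t + 2), so the eigenvalues are -2, -1.
t=-2: eigenvector (8, -5).
t=-1: eigenvector (-5, 3).
P = [[8, -5], [-5, 3]], D = diag(-2, -1), P⁻¹ = [[-3, -5], [-5, -8]].
B⁶ = P·diag(64, 1)·P⁻¹ = [[-1511, -2520], [945, 1576]].
The requested entry is -1511.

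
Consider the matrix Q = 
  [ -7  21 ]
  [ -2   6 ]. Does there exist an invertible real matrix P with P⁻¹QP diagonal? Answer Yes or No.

Yes

Characteristic polynomial: p(t) = t^2 + t = t(t + 1).
All 2 eigenvalues are distinct, so Q is diagonalizable.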